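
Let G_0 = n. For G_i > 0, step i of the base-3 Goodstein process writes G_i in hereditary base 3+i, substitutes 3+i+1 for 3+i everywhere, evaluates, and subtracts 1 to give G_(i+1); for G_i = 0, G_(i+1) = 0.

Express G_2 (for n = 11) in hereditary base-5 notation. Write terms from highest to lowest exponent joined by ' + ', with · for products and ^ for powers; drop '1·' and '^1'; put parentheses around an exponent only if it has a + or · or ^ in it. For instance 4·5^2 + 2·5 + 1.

11 —HB3→ 3^2 + 2 —bump→ 4^2 + 2 = 18 —(−1)→ 17
17 —HB4→ 4^2 + 1 —bump→ 5^2 + 1 = 26 —(−1)→ 25
25 —HB5→ 5^2 —bump→ 6^2 = 36 —(−1)→ 35

5^2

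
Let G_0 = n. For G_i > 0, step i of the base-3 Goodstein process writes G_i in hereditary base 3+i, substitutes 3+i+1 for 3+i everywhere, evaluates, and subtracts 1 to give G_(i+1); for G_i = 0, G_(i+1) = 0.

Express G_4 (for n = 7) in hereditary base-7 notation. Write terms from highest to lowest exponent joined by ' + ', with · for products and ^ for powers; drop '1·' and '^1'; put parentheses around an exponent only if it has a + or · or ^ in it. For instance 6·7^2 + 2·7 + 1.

7 + 2

G_0 = 7. HB_3(7) = 2·3 + 1. Bump = 9. G_1 = 8.
G_1 = 8. HB_4(8) = 2·4. Bump = 10. G_2 = 9.
G_2 = 9. HB_5(9) = 5 + 4. Bump = 10. G_3 = 9.
G_3 = 9. HB_6(9) = 6 + 3. Bump = 10. G_4 = 9.
G_4 = 9. HB_7(9) = 7 + 2. Bump = 10. G_5 = 9.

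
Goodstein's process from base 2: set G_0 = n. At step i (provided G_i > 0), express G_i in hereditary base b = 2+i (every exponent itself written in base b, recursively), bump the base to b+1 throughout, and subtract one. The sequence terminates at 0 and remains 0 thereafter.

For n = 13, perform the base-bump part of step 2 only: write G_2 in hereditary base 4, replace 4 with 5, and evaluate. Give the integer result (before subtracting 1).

16093

step 0: 13 = 2^(2 + 1) + 2^2 + 1; sub 3 for 2: 3^(3 + 1) + 3^3 + 1; = 109; G_1 = 109−1 = 108
step 1: 108 = 3^(3 + 1) + 3^3; sub 4 for 3: 4^(4 + 1) + 4^4; = 1280; G_2 = 1280−1 = 1279
step 2: 1279 = 4^(4 + 1) + 3·4^3 + 3·4^2 + 3·4 + 3; sub 5 for 4: 5^(5 + 1) + 3·5^3 + 3·5^2 + 3·5 + 3; = 16093; G_3 = 16093−1 = 16092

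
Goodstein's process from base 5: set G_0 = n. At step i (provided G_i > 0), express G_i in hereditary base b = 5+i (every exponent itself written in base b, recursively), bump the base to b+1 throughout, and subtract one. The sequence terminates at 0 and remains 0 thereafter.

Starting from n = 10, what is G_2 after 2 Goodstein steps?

11

G_0=10  [base 5] 2·5  →[5↦6]→  2·6 = 12  −1 ⇒ G_1=11
G_1=11  [base 6] 6 + 5  →[6↦7]→  7 + 5 = 12  −1 ⇒ G_2=11
G_2=11  [base 7] 7 + 4  →[7↦8]→  8 + 4 = 12  −1 ⇒ G_3=11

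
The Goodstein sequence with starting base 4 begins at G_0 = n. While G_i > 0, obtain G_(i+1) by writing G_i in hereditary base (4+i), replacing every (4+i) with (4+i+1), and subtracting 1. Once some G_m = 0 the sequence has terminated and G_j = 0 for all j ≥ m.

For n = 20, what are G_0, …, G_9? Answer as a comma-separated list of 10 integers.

G_0=20  [base 4] 4^2 + 4  →[4↦5]→  5^2 + 5 = 30  −1 ⇒ G_1=29
G_1=29  [base 5] 5^2 + 4  →[5↦6]→  6^2 + 4 = 40  −1 ⇒ G_2=39
G_2=39  [base 6] 6^2 + 3  →[6↦7]→  7^2 + 3 = 52  −1 ⇒ G_3=51
G_3=51  [base 7] 7^2 + 2  →[7↦8]→  8^2 + 2 = 66  −1 ⇒ G_4=65
G_4=65  [base 8] 8^2 + 1  →[8↦9]→  9^2 + 1 = 82  −1 ⇒ G_5=81
G_5=81  [base 9] 9^2  →[9↦10]→  10^2 = 100  −1 ⇒ G_6=99
G_6=99  [base 10] 9·10 + 9  →[10↦11]→  9·11 + 9 = 108  −1 ⇒ G_7=107
G_7=107  [base 11] 9·11 + 8  →[11↦12]→  9·12 + 8 = 116  −1 ⇒ G_8=115
G_8=115  [base 12] 9·12 + 7  →[12↦13]→  9·13 + 7 = 124  −1 ⇒ G_9=123

20, 29, 39, 51, 65, 81, 99, 107, 115, 123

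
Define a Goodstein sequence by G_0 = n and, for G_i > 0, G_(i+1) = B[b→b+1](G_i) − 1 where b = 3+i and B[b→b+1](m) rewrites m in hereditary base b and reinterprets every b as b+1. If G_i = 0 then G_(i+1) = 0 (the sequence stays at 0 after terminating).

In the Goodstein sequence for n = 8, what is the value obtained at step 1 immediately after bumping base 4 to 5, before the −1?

11

step 0: 8 = 2·3 + 2; sub 4 for 3: 2·4 + 2; = 10; G_1 = 10−1 = 9
step 1: 9 = 2·4 + 1; sub 5 for 4: 2·5 + 1; = 11; G_2 = 11−1 = 10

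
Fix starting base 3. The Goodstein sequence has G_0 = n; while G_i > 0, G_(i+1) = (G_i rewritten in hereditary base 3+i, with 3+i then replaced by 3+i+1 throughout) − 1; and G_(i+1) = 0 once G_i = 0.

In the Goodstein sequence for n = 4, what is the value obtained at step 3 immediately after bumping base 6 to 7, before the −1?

3

(0) 4|_3 = 3 + 1 ↦ 4 + 1|_4 = 5 ⇒ 4
(1) 4|_4 = 4 ↦ 5|_5 = 5 ⇒ 4
(2) 4|_5 = 4 ↦ 4|_6 = 4 ⇒ 3
(3) 3|_6 = 3 ↦ 3|_7 = 3 ⇒ 2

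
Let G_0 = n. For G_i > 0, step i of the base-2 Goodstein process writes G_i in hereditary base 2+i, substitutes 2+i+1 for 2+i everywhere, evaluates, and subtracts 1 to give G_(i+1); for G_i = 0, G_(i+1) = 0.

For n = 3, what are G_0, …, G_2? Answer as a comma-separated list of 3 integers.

i=0: 3 = 2 + 1 (b=2); 2→3: 3 + 1 = 4; 4−1 = 3
i=1: 3 = 3 (b=3); 3→4: 4 = 4; 4−1 = 3

3, 3, 3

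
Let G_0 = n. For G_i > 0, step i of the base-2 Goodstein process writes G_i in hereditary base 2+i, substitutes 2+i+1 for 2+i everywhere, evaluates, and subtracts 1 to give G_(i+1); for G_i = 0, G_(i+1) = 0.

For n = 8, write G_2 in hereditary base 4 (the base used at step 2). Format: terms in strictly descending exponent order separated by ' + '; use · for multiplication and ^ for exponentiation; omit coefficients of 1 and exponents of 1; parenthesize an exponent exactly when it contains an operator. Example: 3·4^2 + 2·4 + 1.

2·4^4 + 2·4^2 + 2·4 + 1

i=0: 8 = 2^(2 + 1) (b=2); 2→3: 3^(3 + 1) = 81; 81−1 = 80
i=1: 80 = 2·3^3 + 2·3^2 + 2·3 + 2 (b=3); 3→4: 2·4^4 + 2·4^2 + 2·4 + 2 = 554; 554−1 = 553
i=2: 553 = 2·4^4 + 2·4^2 + 2·4 + 1 (b=4); 4→5: 2·5^5 + 2·5^2 + 2·5 + 1 = 6311; 6311−1 = 6310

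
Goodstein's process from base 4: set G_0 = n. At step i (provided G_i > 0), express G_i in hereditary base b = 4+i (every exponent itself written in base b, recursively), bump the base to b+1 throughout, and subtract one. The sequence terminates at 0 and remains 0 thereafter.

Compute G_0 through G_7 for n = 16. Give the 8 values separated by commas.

16, 24, 27, 30, 33, 36, 39, 41

G_0 = 16. HB_4(16) = 4^2. Bump = 25. G_1 = 24.
G_1 = 24. HB_5(24) = 4·5 + 4. Bump = 28. G_2 = 27.
G_2 = 27. HB_6(27) = 4·6 + 3. Bump = 31. G_3 = 30.
G_3 = 30. HB_7(30) = 4·7 + 2. Bump = 34. G_4 = 33.
G_4 = 33. HB_8(33) = 4·8 + 1. Bump = 37. G_5 = 36.
G_5 = 36. HB_9(36) = 4·9. Bump = 40. G_6 = 39.
G_6 = 39. HB_10(39) = 3·10 + 9. Bump = 42. G_7 = 41.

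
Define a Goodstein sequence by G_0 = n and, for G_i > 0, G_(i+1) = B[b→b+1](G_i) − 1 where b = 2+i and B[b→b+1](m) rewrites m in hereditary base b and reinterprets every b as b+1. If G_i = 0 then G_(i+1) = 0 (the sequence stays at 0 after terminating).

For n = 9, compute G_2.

1023

G_0=9  [base 2] 2^(2 + 1) + 1  →[2↦3]→  3^(3 + 1) + 1 = 82  −1 ⇒ G_1=81
G_1=81  [base 3] 3^(3 + 1)  →[3↦4]→  4^(4 + 1) = 1024  −1 ⇒ G_2=1023
G_2=1023  [base 4] 3·4^4 + 3·4^3 + 3·4^2 + 3·4 + 3  →[4↦5]→  3·5^5 + 3·5^3 + 3·5^2 + 3·5 + 3 = 9843  −1 ⇒ G_3=9842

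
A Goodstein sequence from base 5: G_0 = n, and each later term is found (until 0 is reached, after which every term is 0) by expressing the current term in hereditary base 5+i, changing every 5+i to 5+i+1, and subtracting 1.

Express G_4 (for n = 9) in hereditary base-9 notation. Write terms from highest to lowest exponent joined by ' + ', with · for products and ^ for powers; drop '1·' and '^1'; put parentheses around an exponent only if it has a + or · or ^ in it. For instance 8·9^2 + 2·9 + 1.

9

G_0=9  [base 5] 5 + 4  →[5↦6]→  6 + 4 = 10  −1 ⇒ G_1=9
G_1=9  [base 6] 6 + 3  →[6↦7]→  7 + 3 = 10  −1 ⇒ G_2=9
G_2=9  [base 7] 7 + 2  →[7↦8]→  8 + 2 = 10  −1 ⇒ G_3=9
G_3=9  [base 8] 8 + 1  →[8↦9]→  9 + 1 = 10  −1 ⇒ G_4=9
G_4=9  [base 9] 9  →[9↦10]→  10 = 10  −1 ⇒ G_5=9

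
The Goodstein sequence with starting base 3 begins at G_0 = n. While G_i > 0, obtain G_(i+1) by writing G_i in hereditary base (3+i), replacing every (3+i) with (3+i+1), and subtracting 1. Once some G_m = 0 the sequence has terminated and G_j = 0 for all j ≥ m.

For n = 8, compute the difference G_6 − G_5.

0

(0) 8|_3 = 2·3 + 2 ↦ 2·4 + 2|_4 = 10 ⇒ 9
(1) 9|_4 = 2·4 + 1 ↦ 2·5 + 1|_5 = 11 ⇒ 10
(2) 10|_5 = 2·5 ↦ 2·6|_6 = 12 ⇒ 11
(3) 11|_6 = 6 + 5 ↦ 7 + 5|_7 = 12 ⇒ 11
(4) 11|_7 = 7 + 4 ↦ 8 + 4|_8 = 12 ⇒ 11
(5) 11|_8 = 8 + 3 ↦ 9 + 3|_9 = 12 ⇒ 11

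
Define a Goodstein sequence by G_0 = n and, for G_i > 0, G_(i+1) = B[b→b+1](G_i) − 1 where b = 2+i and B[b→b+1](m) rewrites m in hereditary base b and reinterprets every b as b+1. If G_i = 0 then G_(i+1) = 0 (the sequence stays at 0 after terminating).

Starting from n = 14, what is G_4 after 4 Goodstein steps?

326591

(0) 14|_2 = 2^(2 + 1) + 2^2 + 2 ↦ 3^(3 + 1) + 3^3 + 3|_3 = 111 ⇒ 110
(1) 110|_3 = 3^(3 + 1) + 3^3 + 2 ↦ 4^(4 + 1) + 4^4 + 2|_4 = 1282 ⇒ 1281
(2) 1281|_4 = 4^(4 + 1) + 4^4 + 1 ↦ 5^(5 + 1) + 5^5 + 1|_5 = 18751 ⇒ 18750
(3) 18750|_5 = 5^(5 + 1) + 5^5 ↦ 6^(6 + 1) + 6^6|_6 = 326592 ⇒ 326591
(4) 326591|_6 = 6^(6 + 1) + 5·6^5 + 5·6^4 + 5·6^3 + 5·6^2 + 5·6 + 5 ↦ 7^(7 + 1) + 5·7^5 + 5·7^4 + 5·7^3 + 5·7^2 + 5·7 + 5|_7 = 5862841 ⇒ 5862840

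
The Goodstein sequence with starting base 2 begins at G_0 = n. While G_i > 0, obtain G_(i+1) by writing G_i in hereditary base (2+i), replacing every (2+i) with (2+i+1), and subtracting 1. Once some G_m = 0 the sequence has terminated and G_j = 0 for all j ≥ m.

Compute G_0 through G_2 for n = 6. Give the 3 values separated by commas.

6 —HB2→ 2^2 + 2 —bump→ 3^3 + 3 = 30 —(−1)→ 29
29 —HB3→ 3^3 + 2 —bump→ 4^4 + 2 = 258 —(−1)→ 257

6, 29, 257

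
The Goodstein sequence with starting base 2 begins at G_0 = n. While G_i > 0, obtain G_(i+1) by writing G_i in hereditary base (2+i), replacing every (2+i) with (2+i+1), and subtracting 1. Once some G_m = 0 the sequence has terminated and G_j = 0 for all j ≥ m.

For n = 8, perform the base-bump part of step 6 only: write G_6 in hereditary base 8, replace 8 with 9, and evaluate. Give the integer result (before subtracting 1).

774841152

[0] 8 ≡ 2^(2 + 1) (base 2). Lift 3: 81. −1: 80.
[1] 80 ≡ 2·3^3 + 2·3^2 + 2·3 + 2 (base 3). Lift 4: 554. −1: 553.
[2] 553 ≡ 2·4^4 + 2·4^2 + 2·4 + 1 (base 4). Lift 5: 6311. −1: 6310.
[3] 6310 ≡ 2·5^5 + 2·5^2 + 2·5 (base 5). Lift 6: 93396. −1: 93395.
[4] 93395 ≡ 2·6^6 + 2·6^2 + 6 + 5 (base 6). Lift 7: 1647196. −1: 1647195.
[5] 1647195 ≡ 2·7^7 + 2·7^2 + 7 + 4 (base 7). Lift 8: 33554572. −1: 33554571.
[6] 33554571 ≡ 2·8^8 + 2·8^2 + 8 + 3 (base 8). Lift 9: 774841152. −1: 774841151.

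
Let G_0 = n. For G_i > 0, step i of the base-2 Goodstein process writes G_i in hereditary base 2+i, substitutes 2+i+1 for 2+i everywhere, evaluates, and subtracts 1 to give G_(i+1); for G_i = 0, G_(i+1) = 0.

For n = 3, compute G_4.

i=0: 3 = 2 + 1 (b=2); 2→3: 3 + 1 = 4; 4−1 = 3
i=1: 3 = 3 (b=3); 3→4: 4 = 4; 4−1 = 3
i=2: 3 = 3 (b=4); 4→5: 3 = 3; 3−1 = 2
i=3: 2 = 2 (b=5); 5→6: 2 = 2; 2−1 = 1
i=4: 1 = 1 (b=6); 6→7: 1 = 1; 1−1 = 0

1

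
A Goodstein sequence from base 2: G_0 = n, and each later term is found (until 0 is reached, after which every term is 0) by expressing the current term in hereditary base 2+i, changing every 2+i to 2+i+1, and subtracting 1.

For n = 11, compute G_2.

1027

[0] 11 ≡ 2^(2 + 1) + 2 + 1 (base 2). Lift 3: 85. −1: 84.
[1] 84 ≡ 3^(3 + 1) + 3 (base 3). Lift 4: 1028. −1: 1027.
[2] 1027 ≡ 4^(4 + 1) + 3 (base 4). Lift 5: 15628. −1: 15627.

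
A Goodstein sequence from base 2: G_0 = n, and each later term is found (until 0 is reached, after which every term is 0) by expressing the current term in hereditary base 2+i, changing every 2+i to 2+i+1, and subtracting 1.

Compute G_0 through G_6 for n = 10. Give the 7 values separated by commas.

10, 83, 1025, 15625, 279935, 4215754, 84073323

i=0: 10 = 2^(2 + 1) + 2 (b=2); 2→3: 3^(3 + 1) + 3 = 84; 84−1 = 83
i=1: 83 = 3^(3 + 1) + 2 (b=3); 3→4: 4^(4 + 1) + 2 = 1026; 1026−1 = 1025
i=2: 1025 = 4^(4 + 1) + 1 (b=4); 4→5: 5^(5 + 1) + 1 = 15626; 15626−1 = 15625
i=3: 15625 = 5^(5 + 1) (b=5); 5→6: 6^(6 + 1) = 279936; 279936−1 = 279935
i=4: 279935 = 5·6^6 + 5·6^5 + 5·6^4 + 5·6^3 + 5·6^2 + 5·6 + 5 (b=6); 6→7: 5·7^7 + 5·7^5 + 5·7^4 + 5·7^3 + 5·7^2 + 5·7 + 5 = 4215755; 4215755−1 = 4215754
i=5: 4215754 = 5·7^7 + 5·7^5 + 5·7^4 + 5·7^3 + 5·7^2 + 5·7 + 4 (b=7); 7→8: 5·8^8 + 5·8^5 + 5·8^4 + 5·8^3 + 5·8^2 + 5·8 + 4 = 84073324; 84073324−1 = 84073323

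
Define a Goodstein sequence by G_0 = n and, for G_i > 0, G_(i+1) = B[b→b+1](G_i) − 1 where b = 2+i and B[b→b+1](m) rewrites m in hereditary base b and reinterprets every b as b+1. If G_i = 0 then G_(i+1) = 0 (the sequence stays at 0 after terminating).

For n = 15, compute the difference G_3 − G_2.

17469

base 2: 15 = 2^(2 + 1) + 2^2 + 2 + 1; at 3: 3^(3 + 1) + 3^3 + 3 + 1 = 112; next = 111
base 3: 111 = 3^(3 + 1) + 3^3 + 3; at 4: 4^(4 + 1) + 4^4 + 4 = 1284; next = 1283
base 4: 1283 = 4^(4 + 1) + 4^4 + 3; at 5: 5^(5 + 1) + 5^5 + 3 = 18753; next = 18752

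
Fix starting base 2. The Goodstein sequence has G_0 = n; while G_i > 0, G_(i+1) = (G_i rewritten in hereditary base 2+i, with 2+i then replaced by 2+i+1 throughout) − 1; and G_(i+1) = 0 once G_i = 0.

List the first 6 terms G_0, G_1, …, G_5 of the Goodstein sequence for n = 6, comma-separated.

6, 29, 257, 3125, 46655, 98039

(0) 6|_2 = 2^2 + 2 ↦ 3^3 + 3|_3 = 30 ⇒ 29
(1) 29|_3 = 3^3 + 2 ↦ 4^4 + 2|_4 = 258 ⇒ 257
(2) 257|_4 = 4^4 + 1 ↦ 5^5 + 1|_5 = 3126 ⇒ 3125
(3) 3125|_5 = 5^5 ↦ 6^6|_6 = 46656 ⇒ 46655
(4) 46655|_6 = 5·6^5 + 5·6^4 + 5·6^3 + 5·6^2 + 5·6 + 5 ↦ 5·7^5 + 5·7^4 + 5·7^3 + 5·7^2 + 5·7 + 5|_7 = 98040 ⇒ 98039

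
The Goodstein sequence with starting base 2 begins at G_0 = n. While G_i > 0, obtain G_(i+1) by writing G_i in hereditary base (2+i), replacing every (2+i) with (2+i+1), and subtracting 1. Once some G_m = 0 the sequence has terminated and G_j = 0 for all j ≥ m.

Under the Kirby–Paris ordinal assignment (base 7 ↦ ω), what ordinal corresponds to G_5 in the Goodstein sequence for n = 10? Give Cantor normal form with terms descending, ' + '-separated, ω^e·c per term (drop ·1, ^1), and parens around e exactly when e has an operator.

ω^ω·5 + ω^5·5 + ω^4·5 + ω^3·5 + ω^2·5 + ω·5 + 4

(0) 10|_2 = 2^(2 + 1) + 2 ↦ 3^(3 + 1) + 3|_3 = 84 ⇒ 83
(1) 83|_3 = 3^(3 + 1) + 2 ↦ 4^(4 + 1) + 2|_4 = 1026 ⇒ 1025
(2) 1025|_4 = 4^(4 + 1) + 1 ↦ 5^(5 + 1) + 1|_5 = 15626 ⇒ 15625
(3) 15625|_5 = 5^(5 + 1) ↦ 6^(6 + 1)|_6 = 279936 ⇒ 279935
(4) 279935|_6 = 5·6^6 + 5·6^5 + 5·6^4 + 5·6^3 + 5·6^2 + 5·6 + 5 ↦ 5·7^7 + 5·7^5 + 5·7^4 + 5·7^3 + 5·7^2 + 5·7 + 5|_7 = 4215755 ⇒ 4215754
(5) 4215754|_7 = 5·7^7 + 5·7^5 + 5·7^4 + 5·7^3 + 5·7^2 + 5·7 + 4 ↦ 5·8^8 + 5·8^5 + 5·8^4 + 5·8^3 + 5·8^2 + 5·8 + 4|_8 = 84073324 ⇒ 84073323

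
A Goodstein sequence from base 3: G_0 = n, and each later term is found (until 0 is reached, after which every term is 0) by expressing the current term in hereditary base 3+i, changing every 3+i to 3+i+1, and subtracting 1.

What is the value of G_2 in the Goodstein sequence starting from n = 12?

(0) 12|_3 = 3^2 + 3 ↦ 4^2 + 4|_4 = 20 ⇒ 19
(1) 19|_4 = 4^2 + 3 ↦ 5^2 + 3|_5 = 28 ⇒ 27

27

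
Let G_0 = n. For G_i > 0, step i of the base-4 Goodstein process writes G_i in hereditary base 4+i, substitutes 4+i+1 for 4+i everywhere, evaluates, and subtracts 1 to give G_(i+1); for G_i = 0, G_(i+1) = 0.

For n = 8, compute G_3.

9

step 0: 8 = 2·4; sub 5 for 4: 2·5; = 10; G_1 = 10−1 = 9
step 1: 9 = 5 + 4; sub 6 for 5: 6 + 4; = 10; G_2 = 10−1 = 9
step 2: 9 = 6 + 3; sub 7 for 6: 7 + 3; = 10; G_3 = 10−1 = 9
step 3: 9 = 7 + 2; sub 8 for 7: 8 + 2; = 10; G_4 = 10−1 = 9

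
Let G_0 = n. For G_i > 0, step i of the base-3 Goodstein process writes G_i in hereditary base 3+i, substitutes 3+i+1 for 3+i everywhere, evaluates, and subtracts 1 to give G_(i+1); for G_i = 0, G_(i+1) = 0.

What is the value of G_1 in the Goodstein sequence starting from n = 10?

16

i=0: 10 = 3^2 + 1 (b=3); 3→4: 4^2 + 1 = 17; 17−1 = 16
i=1: 16 = 4^2 (b=4); 4→5: 5^2 = 25; 25−1 = 24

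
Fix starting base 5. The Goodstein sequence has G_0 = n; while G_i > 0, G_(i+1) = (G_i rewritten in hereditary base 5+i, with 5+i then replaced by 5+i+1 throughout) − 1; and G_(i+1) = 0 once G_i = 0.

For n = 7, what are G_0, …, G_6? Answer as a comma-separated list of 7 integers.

base 5: 7 = 5 + 2; at 6: 6 + 2 = 8; next = 7
base 6: 7 = 6 + 1; at 7: 7 + 1 = 8; next = 7
base 7: 7 = 7; at 8: 8 = 8; next = 7
base 8: 7 = 7; at 9: 7 = 7; next = 6
base 9: 6 = 6; at 10: 6 = 6; next = 5
base 10: 5 = 5; at 11: 5 = 5; next = 4

7, 7, 7, 7, 6, 5, 4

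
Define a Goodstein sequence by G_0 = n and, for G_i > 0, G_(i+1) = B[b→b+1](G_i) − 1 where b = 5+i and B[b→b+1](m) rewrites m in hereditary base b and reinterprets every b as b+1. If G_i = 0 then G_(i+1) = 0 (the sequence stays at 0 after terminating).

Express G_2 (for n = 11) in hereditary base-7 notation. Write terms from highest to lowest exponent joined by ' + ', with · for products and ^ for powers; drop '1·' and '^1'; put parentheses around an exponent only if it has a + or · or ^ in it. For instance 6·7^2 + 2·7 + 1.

base 5: 11 = 2·5 + 1; at 6: 2·6 + 1 = 13; next = 12
base 6: 12 = 2·6; at 7: 2·7 = 14; next = 13
base 7: 13 = 7 + 6; at 8: 8 + 6 = 14; next = 13

7 + 6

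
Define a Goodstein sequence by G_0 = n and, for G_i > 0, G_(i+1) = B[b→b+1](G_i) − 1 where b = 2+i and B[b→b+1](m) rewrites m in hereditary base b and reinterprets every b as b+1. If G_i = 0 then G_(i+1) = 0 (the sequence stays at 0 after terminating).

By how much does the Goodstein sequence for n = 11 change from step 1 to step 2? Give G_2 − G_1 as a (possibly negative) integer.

G_0=11  [base 2] 2^(2 + 1) + 2 + 1  →[2↦3]→  3^(3 + 1) + 3 + 1 = 85  −1 ⇒ G_1=84
G_1=84  [base 3] 3^(3 + 1) + 3  →[3↦4]→  4^(4 + 1) + 4 = 1028  −1 ⇒ G_2=1027

943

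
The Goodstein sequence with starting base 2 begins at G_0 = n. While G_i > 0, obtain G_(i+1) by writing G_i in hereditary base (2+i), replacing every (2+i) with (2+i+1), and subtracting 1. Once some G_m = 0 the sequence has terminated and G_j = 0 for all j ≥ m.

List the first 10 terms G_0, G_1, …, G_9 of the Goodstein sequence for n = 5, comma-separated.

5, 27, 255, 467, 775, 1197, 1751, 2454, 3325, 4382

step 0: 5 = 2^2 + 1; sub 3 for 2: 3^3 + 1; = 28; G_1 = 28−1 = 27
step 1: 27 = 3^3; sub 4 for 3: 4^4; = 256; G_2 = 256−1 = 255
step 2: 255 = 3·4^3 + 3·4^2 + 3·4 + 3; sub 5 for 4: 3·5^3 + 3·5^2 + 3·5 + 3; = 468; G_3 = 468−1 = 467
step 3: 467 = 3·5^3 + 3·5^2 + 3·5 + 2; sub 6 for 5: 3·6^3 + 3·6^2 + 3·6 + 2; = 776; G_4 = 776−1 = 775
step 4: 775 = 3·6^3 + 3·6^2 + 3·6 + 1; sub 7 for 6: 3·7^3 + 3·7^2 + 3·7 + 1; = 1198; G_5 = 1198−1 = 1197
step 5: 1197 = 3·7^3 + 3·7^2 + 3·7; sub 8 for 7: 3·8^3 + 3·8^2 + 3·8; = 1752; G_6 = 1752−1 = 1751
step 6: 1751 = 3·8^3 + 3·8^2 + 2·8 + 7; sub 9 for 8: 3·9^3 + 3·9^2 + 2·9 + 7; = 2455; G_7 = 2455−1 = 2454
step 7: 2454 = 3·9^3 + 3·9^2 + 2·9 + 6; sub 10 for 9: 3·10^3 + 3·10^2 + 2·10 + 6; = 3326; G_8 = 3326−1 = 3325
step 8: 3325 = 3·10^3 + 3·10^2 + 2·10 + 5; sub 11 for 10: 3·11^3 + 3·11^2 + 2·11 + 5; = 4383; G_9 = 4383−1 = 4382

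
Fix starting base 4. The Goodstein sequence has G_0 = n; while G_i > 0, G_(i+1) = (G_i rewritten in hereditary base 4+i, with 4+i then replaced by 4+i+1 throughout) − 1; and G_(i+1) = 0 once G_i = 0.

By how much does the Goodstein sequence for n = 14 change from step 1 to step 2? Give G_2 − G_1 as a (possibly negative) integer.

2

[0] 14 ≡ 3·4 + 2 (base 4). Lift 5: 17. −1: 16.
[1] 16 ≡ 3·5 + 1 (base 5). Lift 6: 19. −1: 18.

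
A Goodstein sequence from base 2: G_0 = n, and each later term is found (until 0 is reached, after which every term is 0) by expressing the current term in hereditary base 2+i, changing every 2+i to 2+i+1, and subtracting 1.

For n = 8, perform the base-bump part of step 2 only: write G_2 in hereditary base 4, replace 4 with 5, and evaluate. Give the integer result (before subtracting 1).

base 2: 8 = 2^(2 + 1); at 3: 3^(3 + 1) = 81; next = 80
base 3: 80 = 2·3^3 + 2·3^2 + 2·3 + 2; at 4: 2·4^4 + 2·4^2 + 2·4 + 2 = 554; next = 553
base 4: 553 = 2·4^4 + 2·4^2 + 2·4 + 1; at 5: 2·5^5 + 2·5^2 + 2·5 + 1 = 6311; next = 6310

6311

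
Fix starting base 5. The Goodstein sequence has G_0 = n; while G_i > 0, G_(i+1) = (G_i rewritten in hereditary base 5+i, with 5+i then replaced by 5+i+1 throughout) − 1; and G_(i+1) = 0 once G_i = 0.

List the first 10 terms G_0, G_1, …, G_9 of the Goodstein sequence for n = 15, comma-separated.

15, 17, 18, 19, 20, 21, 22, 23, 23, 23

step 0: 15 = 3·5; sub 6 for 5: 3·6; = 18; G_1 = 18−1 = 17
step 1: 17 = 2·6 + 5; sub 7 for 6: 2·7 + 5; = 19; G_2 = 19−1 = 18
step 2: 18 = 2·7 + 4; sub 8 for 7: 2·8 + 4; = 20; G_3 = 20−1 = 19
step 3: 19 = 2·8 + 3; sub 9 for 8: 2·9 + 3; = 21; G_4 = 21−1 = 20
step 4: 20 = 2·9 + 2; sub 10 for 9: 2·10 + 2; = 22; G_5 = 22−1 = 21
step 5: 21 = 2·10 + 1; sub 11 for 10: 2·11 + 1; = 23; G_6 = 23−1 = 22
step 6: 22 = 2·11; sub 12 for 11: 2·12; = 24; G_7 = 24−1 = 23
step 7: 23 = 12 + 11; sub 13 for 12: 13 + 11; = 24; G_8 = 24−1 = 23
step 8: 23 = 13 + 10; sub 14 for 13: 14 + 10; = 24; G_9 = 24−1 = 23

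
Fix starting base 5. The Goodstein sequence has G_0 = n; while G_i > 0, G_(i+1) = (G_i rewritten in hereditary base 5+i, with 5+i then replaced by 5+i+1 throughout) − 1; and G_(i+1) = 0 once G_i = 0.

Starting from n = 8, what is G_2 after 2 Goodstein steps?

8

[0] 8 ≡ 5 + 3 (base 5). Lift 6: 9. −1: 8.
[1] 8 ≡ 6 + 2 (base 6). Lift 7: 9. −1: 8.
[2] 8 ≡ 7 + 1 (base 7). Lift 8: 9. −1: 8.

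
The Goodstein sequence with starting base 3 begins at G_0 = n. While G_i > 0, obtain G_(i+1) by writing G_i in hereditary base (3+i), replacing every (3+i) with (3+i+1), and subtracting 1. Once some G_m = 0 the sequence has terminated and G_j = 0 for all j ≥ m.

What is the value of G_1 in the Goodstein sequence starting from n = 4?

i=0: 4 = 3 + 1 (b=3); 3→4: 4 + 1 = 5; 5−1 = 4
i=1: 4 = 4 (b=4); 4→5: 5 = 5; 5−1 = 4

4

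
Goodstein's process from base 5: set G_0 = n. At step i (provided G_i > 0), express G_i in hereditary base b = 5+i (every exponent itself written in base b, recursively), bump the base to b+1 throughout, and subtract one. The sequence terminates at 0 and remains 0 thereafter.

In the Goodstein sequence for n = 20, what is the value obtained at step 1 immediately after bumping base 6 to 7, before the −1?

26

G_0=20  [base 5] 4·5  →[5↦6]→  4·6 = 24  −1 ⇒ G_1=23
G_1=23  [base 6] 3·6 + 5  →[6↦7]→  3·7 + 5 = 26  −1 ⇒ G_2=25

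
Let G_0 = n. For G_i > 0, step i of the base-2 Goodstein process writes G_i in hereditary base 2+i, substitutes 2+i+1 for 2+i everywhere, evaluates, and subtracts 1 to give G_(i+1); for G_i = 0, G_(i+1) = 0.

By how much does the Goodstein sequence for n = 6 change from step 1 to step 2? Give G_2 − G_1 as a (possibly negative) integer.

228

(0) 6|_2 = 2^2 + 2 ↦ 3^3 + 3|_3 = 30 ⇒ 29
(1) 29|_3 = 3^3 + 2 ↦ 4^4 + 2|_4 = 258 ⇒ 257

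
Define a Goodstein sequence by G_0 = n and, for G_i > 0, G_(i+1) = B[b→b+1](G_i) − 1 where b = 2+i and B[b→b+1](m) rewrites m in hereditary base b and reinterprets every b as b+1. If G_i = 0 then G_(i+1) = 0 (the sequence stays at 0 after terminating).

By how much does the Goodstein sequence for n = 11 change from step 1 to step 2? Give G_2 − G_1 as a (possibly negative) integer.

943

i=0: 11 = 2^(2 + 1) + 2 + 1 (b=2); 2→3: 3^(3 + 1) + 3 + 1 = 85; 85−1 = 84
i=1: 84 = 3^(3 + 1) + 3 (b=3); 3→4: 4^(4 + 1) + 4 = 1028; 1028−1 = 1027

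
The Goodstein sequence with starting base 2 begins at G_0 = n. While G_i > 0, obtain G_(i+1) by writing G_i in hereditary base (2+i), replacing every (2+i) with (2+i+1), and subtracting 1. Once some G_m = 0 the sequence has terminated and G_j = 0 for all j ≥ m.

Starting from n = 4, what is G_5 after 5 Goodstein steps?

base 2: 4 = 2^2; at 3: 3^3 = 27; next = 26
base 3: 26 = 2·3^2 + 2·3 + 2; at 4: 2·4^2 + 2·4 + 2 = 42; next = 41
base 4: 41 = 2·4^2 + 2·4 + 1; at 5: 2·5^2 + 2·5 + 1 = 61; next = 60
base 5: 60 = 2·5^2 + 2·5; at 6: 2·6^2 + 2·6 = 84; next = 83
base 6: 83 = 2·6^2 + 6 + 5; at 7: 2·7^2 + 7 + 5 = 110; next = 109

109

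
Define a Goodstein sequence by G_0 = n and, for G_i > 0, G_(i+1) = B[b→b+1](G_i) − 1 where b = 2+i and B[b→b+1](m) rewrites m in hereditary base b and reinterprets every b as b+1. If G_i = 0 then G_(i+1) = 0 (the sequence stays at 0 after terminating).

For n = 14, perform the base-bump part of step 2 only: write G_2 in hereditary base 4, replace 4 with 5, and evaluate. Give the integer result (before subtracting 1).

[0] 14 ≡ 2^(2 + 1) + 2^2 + 2 (base 2). Lift 3: 111. −1: 110.
[1] 110 ≡ 3^(3 + 1) + 3^3 + 2 (base 3). Lift 4: 1282. −1: 1281.

18751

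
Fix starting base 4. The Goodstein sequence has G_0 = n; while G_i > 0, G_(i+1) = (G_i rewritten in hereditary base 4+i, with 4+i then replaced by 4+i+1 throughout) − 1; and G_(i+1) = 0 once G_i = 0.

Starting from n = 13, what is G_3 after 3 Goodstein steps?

18

i=0: 13 = 3·4 + 1 (b=4); 4→5: 3·5 + 1 = 16; 16−1 = 15
i=1: 15 = 3·5 (b=5); 5→6: 3·6 = 18; 18−1 = 17
i=2: 17 = 2·6 + 5 (b=6); 6→7: 2·7 + 5 = 19; 19−1 = 18
i=3: 18 = 2·7 + 4 (b=7); 7→8: 2·8 + 4 = 20; 20−1 = 19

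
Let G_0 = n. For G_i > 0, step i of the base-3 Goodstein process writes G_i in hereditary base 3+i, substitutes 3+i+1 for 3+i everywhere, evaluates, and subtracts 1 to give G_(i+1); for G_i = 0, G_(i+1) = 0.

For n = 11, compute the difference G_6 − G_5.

base 3: 11 = 3^2 + 2; at 4: 4^2 + 2 = 18; next = 17
base 4: 17 = 4^2 + 1; at 5: 5^2 + 1 = 26; next = 25
base 5: 25 = 5^2; at 6: 6^2 = 36; next = 35
base 6: 35 = 5·6 + 5; at 7: 5·7 + 5 = 40; next = 39
base 7: 39 = 5·7 + 4; at 8: 5·8 + 4 = 44; next = 43
base 8: 43 = 5·8 + 3; at 9: 5·9 + 3 = 48; next = 47

4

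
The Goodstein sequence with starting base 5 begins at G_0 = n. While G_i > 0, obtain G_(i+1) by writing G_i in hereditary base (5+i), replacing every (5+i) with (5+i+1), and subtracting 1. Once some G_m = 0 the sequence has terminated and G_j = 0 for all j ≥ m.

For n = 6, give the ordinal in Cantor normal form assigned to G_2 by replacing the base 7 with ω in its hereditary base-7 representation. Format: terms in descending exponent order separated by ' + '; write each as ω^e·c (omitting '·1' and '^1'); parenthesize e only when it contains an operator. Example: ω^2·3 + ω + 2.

6

G_0=6  [base 5] 5 + 1  →[5↦6]→  6 + 1 = 7  −1 ⇒ G_1=6
G_1=6  [base 6] 6  →[6↦7]→  7 = 7  −1 ⇒ G_2=6
G_2=6  [base 7] 6  →[7↦8]→  6 = 6  −1 ⇒ G_3=5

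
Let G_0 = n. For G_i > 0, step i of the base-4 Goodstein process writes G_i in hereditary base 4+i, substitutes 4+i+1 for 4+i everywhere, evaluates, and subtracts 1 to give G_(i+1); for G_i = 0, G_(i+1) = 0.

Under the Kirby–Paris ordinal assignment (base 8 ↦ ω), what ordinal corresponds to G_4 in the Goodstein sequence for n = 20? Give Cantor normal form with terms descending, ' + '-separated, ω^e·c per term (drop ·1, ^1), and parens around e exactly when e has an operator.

ω^2 + 1

20 —HB4→ 4^2 + 4 —bump→ 5^2 + 5 = 30 —(−1)→ 29
29 —HB5→ 5^2 + 4 —bump→ 6^2 + 4 = 40 —(−1)→ 39
39 —HB6→ 6^2 + 3 —bump→ 7^2 + 3 = 52 —(−1)→ 51
51 —HB7→ 7^2 + 2 —bump→ 8^2 + 2 = 66 —(−1)→ 65
65 —HB8→ 8^2 + 1 —bump→ 9^2 + 1 = 82 —(−1)→ 81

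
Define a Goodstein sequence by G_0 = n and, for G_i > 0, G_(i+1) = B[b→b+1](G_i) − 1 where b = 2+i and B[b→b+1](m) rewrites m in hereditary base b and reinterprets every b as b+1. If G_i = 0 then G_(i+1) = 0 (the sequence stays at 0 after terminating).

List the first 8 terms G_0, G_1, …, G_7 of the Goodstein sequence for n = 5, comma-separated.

(0) 5|_2 = 2^2 + 1 ↦ 3^3 + 1|_3 = 28 ⇒ 27
(1) 27|_3 = 3^3 ↦ 4^4|_4 = 256 ⇒ 255
(2) 255|_4 = 3·4^3 + 3·4^2 + 3·4 + 3 ↦ 3·5^3 + 3·5^2 + 3·5 + 3|_5 = 468 ⇒ 467
(3) 467|_5 = 3·5^3 + 3·5^2 + 3·5 + 2 ↦ 3·6^3 + 3·6^2 + 3·6 + 2|_6 = 776 ⇒ 775
(4) 775|_6 = 3·6^3 + 3·6^2 + 3·6 + 1 ↦ 3·7^3 + 3·7^2 + 3·7 + 1|_7 = 1198 ⇒ 1197
(5) 1197|_7 = 3·7^3 + 3·7^2 + 3·7 ↦ 3·8^3 + 3·8^2 + 3·8|_8 = 1752 ⇒ 1751
(6) 1751|_8 = 3·8^3 + 3·8^2 + 2·8 + 7 ↦ 3·9^3 + 3·9^2 + 2·9 + 7|_9 = 2455 ⇒ 2454

5, 27, 255, 467, 775, 1197, 1751, 2454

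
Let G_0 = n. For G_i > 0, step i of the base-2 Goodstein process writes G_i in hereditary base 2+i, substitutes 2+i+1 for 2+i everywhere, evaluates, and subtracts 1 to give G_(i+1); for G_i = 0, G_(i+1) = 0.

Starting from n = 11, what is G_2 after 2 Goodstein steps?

1027

step 0: 11 = 2^(2 + 1) + 2 + 1; sub 3 for 2: 3^(3 + 1) + 3 + 1; = 85; G_1 = 85−1 = 84
step 1: 84 = 3^(3 + 1) + 3; sub 4 for 3: 4^(4 + 1) + 4; = 1028; G_2 = 1028−1 = 1027
step 2: 1027 = 4^(4 + 1) + 3; sub 5 for 4: 5^(5 + 1) + 3; = 15628; G_3 = 15628−1 = 15627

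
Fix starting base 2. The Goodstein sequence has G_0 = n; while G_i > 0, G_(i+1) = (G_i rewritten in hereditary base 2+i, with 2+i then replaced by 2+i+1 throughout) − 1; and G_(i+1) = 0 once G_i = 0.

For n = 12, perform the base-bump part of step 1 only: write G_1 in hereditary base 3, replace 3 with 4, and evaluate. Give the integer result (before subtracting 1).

1066

G_0=12  [base 2] 2^(2 + 1) + 2^2  →[2↦3]→  3^(3 + 1) + 3^3 = 108  −1 ⇒ G_1=107
G_1=107  [base 3] 3^(3 + 1) + 2·3^2 + 2·3 + 2  →[3↦4]→  4^(4 + 1) + 2·4^2 + 2·4 + 2 = 1066  −1 ⇒ G_2=1065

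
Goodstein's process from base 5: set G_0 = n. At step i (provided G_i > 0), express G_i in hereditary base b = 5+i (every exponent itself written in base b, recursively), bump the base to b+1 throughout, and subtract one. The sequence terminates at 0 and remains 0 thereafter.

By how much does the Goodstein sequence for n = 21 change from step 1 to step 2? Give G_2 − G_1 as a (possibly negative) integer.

3

G_0=21  [base 5] 4·5 + 1  →[5↦6]→  4·6 + 1 = 25  −1 ⇒ G_1=24
G_1=24  [base 6] 4·6  →[6↦7]→  4·7 = 28  −1 ⇒ G_2=27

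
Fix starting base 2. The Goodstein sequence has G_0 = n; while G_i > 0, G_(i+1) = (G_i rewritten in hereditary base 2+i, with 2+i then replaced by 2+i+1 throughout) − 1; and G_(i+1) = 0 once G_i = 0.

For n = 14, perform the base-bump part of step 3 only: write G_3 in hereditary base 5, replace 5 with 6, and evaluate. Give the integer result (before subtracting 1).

[0] 14 ≡ 2^(2 + 1) + 2^2 + 2 (base 2). Lift 3: 111. −1: 110.
[1] 110 ≡ 3^(3 + 1) + 3^3 + 2 (base 3). Lift 4: 1282. −1: 1281.
[2] 1281 ≡ 4^(4 + 1) + 4^4 + 1 (base 4). Lift 5: 18751. −1: 18750.
[3] 18750 ≡ 5^(5 + 1) + 5^5 (base 5). Lift 6: 326592. −1: 326591.

326592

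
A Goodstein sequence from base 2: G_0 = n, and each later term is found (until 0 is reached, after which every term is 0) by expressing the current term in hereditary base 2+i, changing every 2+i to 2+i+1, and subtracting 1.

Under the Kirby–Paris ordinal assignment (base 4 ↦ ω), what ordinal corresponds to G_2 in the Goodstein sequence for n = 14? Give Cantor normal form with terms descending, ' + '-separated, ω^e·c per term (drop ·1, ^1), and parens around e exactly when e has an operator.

ω^(ω + 1) + ω^ω + 1

G_0=14  [base 2] 2^(2 + 1) + 2^2 + 2  →[2↦3]→  3^(3 + 1) + 3^3 + 3 = 111  −1 ⇒ G_1=110
G_1=110  [base 3] 3^(3 + 1) + 3^3 + 2  →[3↦4]→  4^(4 + 1) + 4^4 + 2 = 1282  −1 ⇒ G_2=1281
G_2=1281  [base 4] 4^(4 + 1) + 4^4 + 1  →[4↦5]→  5^(5 + 1) + 5^5 + 1 = 18751  −1 ⇒ G_3=18750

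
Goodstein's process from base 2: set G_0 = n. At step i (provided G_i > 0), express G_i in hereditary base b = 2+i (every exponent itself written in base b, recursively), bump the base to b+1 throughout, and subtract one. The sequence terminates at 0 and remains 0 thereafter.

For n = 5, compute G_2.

255

(0) 5|_2 = 2^2 + 1 ↦ 3^3 + 1|_3 = 28 ⇒ 27
(1) 27|_3 = 3^3 ↦ 4^4|_4 = 256 ⇒ 255
(2) 255|_4 = 3·4^3 + 3·4^2 + 3·4 + 3 ↦ 3·5^3 + 3·5^2 + 3·5 + 3|_5 = 468 ⇒ 467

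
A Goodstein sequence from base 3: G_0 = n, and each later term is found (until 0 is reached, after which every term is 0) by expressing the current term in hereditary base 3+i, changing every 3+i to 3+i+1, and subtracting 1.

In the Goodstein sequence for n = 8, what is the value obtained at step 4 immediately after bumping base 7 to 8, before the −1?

12

G_0 = 8. HB_3(8) = 2·3 + 2. Bump = 10. G_1 = 9.
G_1 = 9. HB_4(9) = 2·4 + 1. Bump = 11. G_2 = 10.
G_2 = 10. HB_5(10) = 2·5. Bump = 12. G_3 = 11.
G_3 = 11. HB_6(11) = 6 + 5. Bump = 12. G_4 = 11.
G_4 = 11. HB_7(11) = 7 + 4. Bump = 12. G_5 = 11.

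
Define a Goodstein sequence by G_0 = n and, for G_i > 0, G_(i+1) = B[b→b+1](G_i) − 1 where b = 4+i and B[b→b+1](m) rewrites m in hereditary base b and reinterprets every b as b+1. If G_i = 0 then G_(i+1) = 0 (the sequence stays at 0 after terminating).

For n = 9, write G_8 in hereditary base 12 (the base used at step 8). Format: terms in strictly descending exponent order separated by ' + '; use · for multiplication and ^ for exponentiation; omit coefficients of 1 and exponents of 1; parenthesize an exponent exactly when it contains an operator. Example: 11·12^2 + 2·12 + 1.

11

(0) 9|_4 = 2·4 + 1 ↦ 2·5 + 1|_5 = 11 ⇒ 10
(1) 10|_5 = 2·5 ↦ 2·6|_6 = 12 ⇒ 11
(2) 11|_6 = 6 + 5 ↦ 7 + 5|_7 = 12 ⇒ 11
(3) 11|_7 = 7 + 4 ↦ 8 + 4|_8 = 12 ⇒ 11
(4) 11|_8 = 8 + 3 ↦ 9 + 3|_9 = 12 ⇒ 11
(5) 11|_9 = 9 + 2 ↦ 10 + 2|_10 = 12 ⇒ 11
(6) 11|_10 = 10 + 1 ↦ 11 + 1|_11 = 12 ⇒ 11
(7) 11|_11 = 11 ↦ 12|_12 = 12 ⇒ 11
(8) 11|_12 = 11 ↦ 11|_13 = 11 ⇒ 10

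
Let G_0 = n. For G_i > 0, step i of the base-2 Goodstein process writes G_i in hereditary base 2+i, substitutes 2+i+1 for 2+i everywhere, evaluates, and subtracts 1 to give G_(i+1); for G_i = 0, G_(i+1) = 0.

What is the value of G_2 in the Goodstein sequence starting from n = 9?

G_0 = 9. HB_2(9) = 2^(2 + 1) + 1. Bump = 82. G_1 = 81.
G_1 = 81. HB_3(81) = 3^(3 + 1). Bump = 1024. G_2 = 1023.
G_2 = 1023. HB_4(1023) = 3·4^4 + 3·4^3 + 3·4^2 + 3·4 + 3. Bump = 9843. G_3 = 9842.

1023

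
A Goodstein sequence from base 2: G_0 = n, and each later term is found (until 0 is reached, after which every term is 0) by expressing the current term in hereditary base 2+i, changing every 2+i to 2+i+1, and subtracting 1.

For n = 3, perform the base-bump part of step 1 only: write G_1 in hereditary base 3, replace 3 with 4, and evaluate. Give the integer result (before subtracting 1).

4

i=0: 3 = 2 + 1 (b=2); 2→3: 3 + 1 = 4; 4−1 = 3
i=1: 3 = 3 (b=3); 3→4: 4 = 4; 4−1 = 3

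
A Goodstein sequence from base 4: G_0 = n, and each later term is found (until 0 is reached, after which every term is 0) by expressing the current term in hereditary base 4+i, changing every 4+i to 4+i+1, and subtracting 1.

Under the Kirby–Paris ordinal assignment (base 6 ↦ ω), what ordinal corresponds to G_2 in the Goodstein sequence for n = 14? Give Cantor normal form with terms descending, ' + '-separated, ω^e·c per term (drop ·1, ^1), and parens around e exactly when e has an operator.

ω·3

[0] 14 ≡ 3·4 + 2 (base 4). Lift 5: 17. −1: 16.
[1] 16 ≡ 3·5 + 1 (base 5). Lift 6: 19. −1: 18.
[2] 18 ≡ 3·6 (base 6). Lift 7: 21. −1: 20.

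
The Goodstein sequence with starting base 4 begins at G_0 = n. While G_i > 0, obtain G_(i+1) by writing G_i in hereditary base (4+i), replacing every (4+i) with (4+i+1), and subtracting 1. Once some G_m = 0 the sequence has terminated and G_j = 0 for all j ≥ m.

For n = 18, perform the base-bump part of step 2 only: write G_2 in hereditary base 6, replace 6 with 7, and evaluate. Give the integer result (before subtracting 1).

49

18 —HB4→ 4^2 + 2 —bump→ 5^2 + 2 = 27 —(−1)→ 26
26 —HB5→ 5^2 + 1 —bump→ 6^2 + 1 = 37 —(−1)→ 36
36 —HB6→ 6^2 —bump→ 7^2 = 49 —(−1)→ 48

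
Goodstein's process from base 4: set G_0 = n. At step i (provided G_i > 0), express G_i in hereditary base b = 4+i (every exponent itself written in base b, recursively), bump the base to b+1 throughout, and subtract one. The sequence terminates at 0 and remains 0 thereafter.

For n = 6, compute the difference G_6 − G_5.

-1

6 —HB4→ 4 + 2 —bump→ 5 + 2 = 7 —(−1)→ 6
6 —HB5→ 5 + 1 —bump→ 6 + 1 = 7 —(−1)→ 6
6 —HB6→ 6 —bump→ 7 = 7 —(−1)→ 6
6 —HB7→ 6 —bump→ 6 = 6 —(−1)→ 5
5 —HB8→ 5 —bump→ 5 = 5 —(−1)→ 4
4 —HB9→ 4 —bump→ 4 = 4 —(−1)→ 3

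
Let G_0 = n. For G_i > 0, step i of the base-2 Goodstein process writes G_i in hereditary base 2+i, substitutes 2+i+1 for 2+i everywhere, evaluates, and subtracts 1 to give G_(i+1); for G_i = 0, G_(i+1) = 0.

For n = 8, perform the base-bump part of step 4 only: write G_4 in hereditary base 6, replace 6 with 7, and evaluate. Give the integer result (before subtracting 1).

base 2: 8 = 2^(2 + 1); at 3: 3^(3 + 1) = 81; next = 80
base 3: 80 = 2·3^3 + 2·3^2 + 2·3 + 2; at 4: 2·4^4 + 2·4^2 + 2·4 + 2 = 554; next = 553
base 4: 553 = 2·4^4 + 2·4^2 + 2·4 + 1; at 5: 2·5^5 + 2·5^2 + 2·5 + 1 = 6311; next = 6310
base 5: 6310 = 2·5^5 + 2·5^2 + 2·5; at 6: 2·6^6 + 2·6^2 + 2·6 = 93396; next = 93395
base 6: 93395 = 2·6^6 + 2·6^2 + 6 + 5; at 7: 2·7^7 + 2·7^2 + 7 + 5 = 1647196; next = 1647195

1647196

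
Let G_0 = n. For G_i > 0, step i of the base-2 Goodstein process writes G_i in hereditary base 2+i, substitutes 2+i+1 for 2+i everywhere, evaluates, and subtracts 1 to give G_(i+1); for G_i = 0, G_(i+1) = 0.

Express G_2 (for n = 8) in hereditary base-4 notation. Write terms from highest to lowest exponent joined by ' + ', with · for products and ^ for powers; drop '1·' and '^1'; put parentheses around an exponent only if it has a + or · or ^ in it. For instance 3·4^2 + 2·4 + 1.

2·4^4 + 2·4^2 + 2·4 + 1

G_0=8  [base 2] 2^(2 + 1)  →[2↦3]→  3^(3 + 1) = 81  −1 ⇒ G_1=80
G_1=80  [base 3] 2·3^3 + 2·3^2 + 2·3 + 2  →[3↦4]→  2·4^4 + 2·4^2 + 2·4 + 2 = 554  −1 ⇒ G_2=553
G_2=553  [base 4] 2·4^4 + 2·4^2 + 2·4 + 1  →[4↦5]→  2·5^5 + 2·5^2 + 2·5 + 1 = 6311  −1 ⇒ G_3=6310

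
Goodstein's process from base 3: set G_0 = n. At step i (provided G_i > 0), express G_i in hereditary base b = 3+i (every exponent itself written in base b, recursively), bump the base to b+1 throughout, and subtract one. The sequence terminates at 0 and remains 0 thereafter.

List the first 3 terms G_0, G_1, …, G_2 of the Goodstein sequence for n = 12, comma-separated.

12 —HB3→ 3^2 + 3 —bump→ 4^2 + 4 = 20 —(−1)→ 19
19 —HB4→ 4^2 + 3 —bump→ 5^2 + 3 = 28 —(−1)→ 27

12, 19, 27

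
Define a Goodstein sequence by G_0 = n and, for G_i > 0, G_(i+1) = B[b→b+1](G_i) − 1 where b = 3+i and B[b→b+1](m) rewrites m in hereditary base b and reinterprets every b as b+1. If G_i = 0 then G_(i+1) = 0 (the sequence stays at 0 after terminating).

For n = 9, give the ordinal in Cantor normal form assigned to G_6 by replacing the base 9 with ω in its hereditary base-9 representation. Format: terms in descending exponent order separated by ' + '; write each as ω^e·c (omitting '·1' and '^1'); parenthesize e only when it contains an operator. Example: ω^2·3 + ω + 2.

[0] 9 ≡ 3^2 (base 3). Lift 4: 16. −1: 15.
[1] 15 ≡ 3·4 + 3 (base 4). Lift 5: 18. −1: 17.
[2] 17 ≡ 3·5 + 2 (base 5). Lift 6: 20. −1: 19.
[3] 19 ≡ 3·6 + 1 (base 6). Lift 7: 22. −1: 21.
[4] 21 ≡ 3·7 (base 7). Lift 8: 24. −1: 23.
[5] 23 ≡ 2·8 + 7 (base 8). Lift 9: 25. −1: 24.
[6] 24 ≡ 2·9 + 6 (base 9). Lift 10: 26. −1: 25.

ω·2 + 6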